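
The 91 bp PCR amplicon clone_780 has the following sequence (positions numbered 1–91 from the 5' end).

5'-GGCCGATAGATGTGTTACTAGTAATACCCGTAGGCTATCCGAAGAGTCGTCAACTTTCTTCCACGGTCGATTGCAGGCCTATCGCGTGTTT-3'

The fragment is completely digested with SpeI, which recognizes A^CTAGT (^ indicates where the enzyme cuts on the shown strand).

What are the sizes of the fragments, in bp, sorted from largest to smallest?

The SpeI site (ACTAGT) starts at position 17.
SpeI cuts after the first base of each site, so after position 17.
Linear molecule, 1 cut → 2 fragments:
  1–17 → 17 bp
  18–91 → 74 bp
Sorted largest to smallest: 74, 17 bp.

74, 17 bp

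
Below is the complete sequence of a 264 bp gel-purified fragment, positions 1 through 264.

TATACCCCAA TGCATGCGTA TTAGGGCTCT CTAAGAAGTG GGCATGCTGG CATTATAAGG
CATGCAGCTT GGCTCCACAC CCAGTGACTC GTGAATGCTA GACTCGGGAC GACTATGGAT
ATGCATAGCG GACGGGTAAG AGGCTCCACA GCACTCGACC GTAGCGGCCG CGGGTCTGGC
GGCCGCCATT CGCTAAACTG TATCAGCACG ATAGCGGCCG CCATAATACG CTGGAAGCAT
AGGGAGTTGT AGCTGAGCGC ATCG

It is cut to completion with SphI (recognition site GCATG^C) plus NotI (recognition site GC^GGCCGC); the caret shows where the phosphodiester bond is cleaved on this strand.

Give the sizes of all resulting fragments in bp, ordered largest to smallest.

101, 49, 35, 30, 18, 16, 15 bp

SphI sites (GCATGC) start at positions 12, 42, 60.
SphI cuts after base 5 of each site (before the last base), so after positions 16, 46, 64.
NotI sites (GCGGCCGC) start at positions 164, 179, 214.
NotI cuts after base 2 of each site, so after positions 165, 180, 215.
Combined cut positions: 16, 46, 64, 165, 180, 215.
Linear molecule, 6 cuts → 7 fragments:
  1–16 → 16 bp
  17–46 → 30 bp
  47–64 → 18 bp
  65–165 → 101 bp
  166–180 → 15 bp
  181–215 → 35 bp
  216–264 → 49 bp
Sorted largest to smallest: 101, 49, 35, 30, 18, 16, 15 bp.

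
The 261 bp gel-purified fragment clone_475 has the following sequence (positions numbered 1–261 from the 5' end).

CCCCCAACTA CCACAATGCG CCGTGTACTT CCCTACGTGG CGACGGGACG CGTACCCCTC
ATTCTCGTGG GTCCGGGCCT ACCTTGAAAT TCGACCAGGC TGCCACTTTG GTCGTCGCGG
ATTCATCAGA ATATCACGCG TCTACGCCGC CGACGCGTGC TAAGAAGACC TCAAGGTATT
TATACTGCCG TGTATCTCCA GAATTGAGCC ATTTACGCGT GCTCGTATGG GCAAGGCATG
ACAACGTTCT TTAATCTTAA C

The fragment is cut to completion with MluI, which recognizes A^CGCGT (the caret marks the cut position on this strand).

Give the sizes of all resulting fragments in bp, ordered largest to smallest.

MluI sites (ACGCGT) start at positions 48, 136, 153, 215.
MluI cuts after the first base of each site, so after positions 48, 136, 153, 215.
Linear molecule, 4 cuts → 5 fragments:
  1–48 → 48 bp
  49–136 → 88 bp
  137–153 → 17 bp
  154–215 → 62 bp
  216–261 → 46 bp
Sorted largest to smallest: 88, 62, 48, 46, 17 bp.

88, 62, 48, 46, 17 bp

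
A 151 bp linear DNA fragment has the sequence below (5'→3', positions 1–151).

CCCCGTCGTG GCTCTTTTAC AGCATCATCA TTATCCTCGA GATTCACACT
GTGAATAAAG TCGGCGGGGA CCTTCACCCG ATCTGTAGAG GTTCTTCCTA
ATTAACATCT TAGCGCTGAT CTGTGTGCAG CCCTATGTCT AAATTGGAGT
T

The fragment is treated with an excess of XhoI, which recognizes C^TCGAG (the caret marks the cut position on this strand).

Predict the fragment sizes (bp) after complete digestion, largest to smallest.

115, 36 bp

The XhoI site (CTCGAG) starts at position 36.
XhoI cuts after the first base of each site, so after position 36.
Linear molecule, 1 cut → 2 fragments:
  1–36 → 36 bp
  37–151 → 115 bp
Sorted largest to smallest: 115, 36 bp.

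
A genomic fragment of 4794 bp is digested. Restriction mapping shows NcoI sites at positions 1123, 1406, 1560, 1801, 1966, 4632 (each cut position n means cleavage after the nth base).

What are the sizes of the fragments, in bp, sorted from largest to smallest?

Linear molecule, 6 cuts → 7 fragments:
  1123 − 0 = 1123 bp
  1406 − 1123 = 283 bp
  1560 − 1406 = 154 bp
  1801 − 1560 = 241 bp
  1966 − 1801 = 165 bp
  4632 − 1966 = 2666 bp
  4794 − 4632 = 162 bp
Sorted largest to smallest: 2666, 1123, 283, 241, 165, 162, 154 bp.

2666, 1123, 283, 241, 165, 162, 154 bp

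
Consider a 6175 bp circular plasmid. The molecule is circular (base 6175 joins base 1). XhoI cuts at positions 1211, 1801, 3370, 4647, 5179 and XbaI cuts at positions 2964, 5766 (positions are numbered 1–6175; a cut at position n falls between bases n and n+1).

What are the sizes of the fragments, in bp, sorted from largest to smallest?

1620, 1277, 1163, 590, 587, 532, 406 bp

Combined cut positions (sorted): 1211, 1801, 2964, 3370, 4647, 5179, 5766.
Circular molecule, 7 cuts → 7 fragments:
  1801 − 1211 = 590 bp
  2964 − 1801 = 1163 bp
  3370 − 2964 = 406 bp
  4647 − 3370 = 1277 bp
  5179 − 4647 = 532 bp
  5766 − 5179 = 587 bp
  wrap: 6175 − 5766 + 1211 = 1620 bp
Sorted largest to smallest: 1620, 1277, 1163, 590, 587, 532, 406 bp.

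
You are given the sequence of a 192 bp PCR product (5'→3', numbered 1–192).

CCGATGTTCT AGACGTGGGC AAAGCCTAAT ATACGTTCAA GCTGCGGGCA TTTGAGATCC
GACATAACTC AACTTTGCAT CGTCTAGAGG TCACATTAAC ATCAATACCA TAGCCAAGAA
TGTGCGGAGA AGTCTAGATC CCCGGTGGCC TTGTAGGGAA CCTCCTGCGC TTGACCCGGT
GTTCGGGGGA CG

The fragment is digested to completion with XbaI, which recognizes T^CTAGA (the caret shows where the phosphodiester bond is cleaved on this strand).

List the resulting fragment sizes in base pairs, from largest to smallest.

75, 59, 50, 8 bp

XbaI sites (TCTAGA) start at positions 8, 83, 133.
XbaI cuts after the first base of each site, so after positions 8, 83, 133.
Linear molecule, 3 cuts → 4 fragments:
  1–8 → 8 bp
  9–83 → 75 bp
  84–133 → 50 bp
  134–192 → 59 bp
Sorted largest to smallest: 75, 59, 50, 8 bp.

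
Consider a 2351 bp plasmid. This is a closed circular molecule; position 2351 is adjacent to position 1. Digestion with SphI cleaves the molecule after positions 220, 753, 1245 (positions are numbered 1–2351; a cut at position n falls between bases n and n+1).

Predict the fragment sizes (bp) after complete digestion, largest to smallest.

1326, 533, 492 bp

Circular molecule, 3 cuts → 3 fragments:
  753 − 220 = 533 bp
  1245 − 753 = 492 bp
  wrap: 2351 − 1245 + 220 = 1326 bp
Sorted largest to smallest: 1326, 533, 492 bp.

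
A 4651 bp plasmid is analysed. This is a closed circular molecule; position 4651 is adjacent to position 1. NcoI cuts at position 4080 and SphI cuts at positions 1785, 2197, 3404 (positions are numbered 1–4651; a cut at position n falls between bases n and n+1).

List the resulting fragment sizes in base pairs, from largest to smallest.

Combined cut positions (sorted): 1785, 2197, 3404, 4080.
Circular molecule, 4 cuts → 4 fragments:
  2197 − 1785 = 412 bp
  3404 − 2197 = 1207 bp
  4080 − 3404 = 676 bp
  wrap: 4651 − 4080 + 1785 = 2356 bp
Sorted largest to smallest: 2356, 1207, 676, 412 bp.

2356, 1207, 676, 412 bp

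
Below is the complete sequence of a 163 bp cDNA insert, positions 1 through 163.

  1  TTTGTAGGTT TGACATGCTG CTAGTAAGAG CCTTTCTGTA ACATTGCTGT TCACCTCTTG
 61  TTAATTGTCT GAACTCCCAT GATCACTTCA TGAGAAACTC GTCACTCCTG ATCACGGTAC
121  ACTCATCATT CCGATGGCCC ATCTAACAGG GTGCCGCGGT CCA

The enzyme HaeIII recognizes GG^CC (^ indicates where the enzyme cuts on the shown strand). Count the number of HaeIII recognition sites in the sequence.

1

GGCC occurs starting at position 136.
HaeIII cuts at 1 site.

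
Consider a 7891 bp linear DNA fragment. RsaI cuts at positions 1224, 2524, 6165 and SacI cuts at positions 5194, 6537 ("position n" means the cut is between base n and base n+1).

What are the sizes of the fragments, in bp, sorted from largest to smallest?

Combined cut positions (sorted): 1224, 2524, 5194, 6165, 6537.
Linear molecule, 5 cuts → 6 fragments:
  1224 − 0 = 1224 bp
  2524 − 1224 = 1300 bp
  5194 − 2524 = 2670 bp
  6165 − 5194 = 971 bp
  6537 − 6165 = 372 bp
  7891 − 6537 = 1354 bp
Sorted largest to smallest: 2670, 1354, 1300, 1224, 971, 372 bp.

2670, 1354, 1300, 1224, 971, 372 bp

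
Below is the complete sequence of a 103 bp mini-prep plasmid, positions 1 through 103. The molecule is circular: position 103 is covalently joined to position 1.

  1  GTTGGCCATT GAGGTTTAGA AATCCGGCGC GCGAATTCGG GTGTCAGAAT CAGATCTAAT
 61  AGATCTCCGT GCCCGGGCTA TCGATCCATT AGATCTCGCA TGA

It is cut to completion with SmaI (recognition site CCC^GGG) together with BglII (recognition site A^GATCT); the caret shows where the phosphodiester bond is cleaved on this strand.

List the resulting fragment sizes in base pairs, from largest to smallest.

64, 17, 13, 9 bp

The SmaI site (CCCGGG) starts at position 72.
SmaI cuts after base 3 of each site, so after position 74.
BglII sites (AGATCT) start at positions 52, 61, 91.
BglII cuts after the first base of each site, so after positions 52, 61, 91.
Combined cut positions: 52, 61, 74, 91.
Circular molecule, 4 cuts → 4 fragments:
  53–61 → 9 bp
  62–74 → 13 bp
  75–91 → 17 bp
  92–103 then 1–52 → 12 + 52 = 64 bp
Sorted largest to smallest: 64, 17, 13, 9 bp.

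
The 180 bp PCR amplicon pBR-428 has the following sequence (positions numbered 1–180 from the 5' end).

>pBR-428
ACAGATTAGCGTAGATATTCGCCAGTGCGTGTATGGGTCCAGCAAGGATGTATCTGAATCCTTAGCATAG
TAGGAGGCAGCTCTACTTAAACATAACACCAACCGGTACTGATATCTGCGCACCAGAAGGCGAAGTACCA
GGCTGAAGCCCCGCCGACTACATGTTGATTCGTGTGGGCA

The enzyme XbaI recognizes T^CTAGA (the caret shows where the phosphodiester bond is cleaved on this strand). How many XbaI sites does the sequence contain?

0

No occurrence of TCTAGA is present in the sequence.
XbaI does not cut: 0 sites.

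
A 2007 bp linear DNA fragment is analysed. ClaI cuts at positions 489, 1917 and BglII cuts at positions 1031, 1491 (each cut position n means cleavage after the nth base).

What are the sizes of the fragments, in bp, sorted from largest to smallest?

Combined cut positions (sorted): 489, 1031, 1491, 1917.
Linear molecule, 4 cuts → 5 fragments:
  489 − 0 = 489 bp
  1031 − 489 = 542 bp
  1491 − 1031 = 460 bp
  1917 − 1491 = 426 bp
  2007 − 1917 = 90 bp
Sorted largest to smallest: 542, 489, 460, 426, 90 bp.

542, 489, 460, 426, 90 bp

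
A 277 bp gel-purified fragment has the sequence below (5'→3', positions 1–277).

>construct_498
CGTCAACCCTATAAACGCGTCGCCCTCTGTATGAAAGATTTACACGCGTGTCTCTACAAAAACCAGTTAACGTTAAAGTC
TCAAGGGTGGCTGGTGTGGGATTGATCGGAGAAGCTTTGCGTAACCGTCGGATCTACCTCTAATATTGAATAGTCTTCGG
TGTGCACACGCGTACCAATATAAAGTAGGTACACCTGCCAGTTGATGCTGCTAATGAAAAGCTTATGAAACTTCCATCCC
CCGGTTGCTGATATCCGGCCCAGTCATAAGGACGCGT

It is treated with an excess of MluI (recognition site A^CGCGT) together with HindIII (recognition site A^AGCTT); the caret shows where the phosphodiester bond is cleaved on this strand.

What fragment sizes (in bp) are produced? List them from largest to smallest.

MluI sites (ACGCGT) start at positions 15, 44, 168, 272.
MluI cuts after the first base of each site, so after positions 15, 44, 168, 272.
HindIII sites (AAGCTT) start at positions 112, 219.
HindIII cuts after the first base of each site, so after positions 112, 219.
Combined cut positions: 15, 44, 112, 168, 219, 272.
Linear molecule, 6 cuts → 7 fragments:
  1–15 → 15 bp
  16–44 → 29 bp
  45–112 → 68 bp
  113–168 → 56 bp
  169–219 → 51 bp
  220–272 → 53 bp
  273–277 → 5 bp
Sorted largest to smallest: 68, 56, 53, 51, 29, 15, 5 bp.

68, 56, 53, 51, 29, 15, 5 bp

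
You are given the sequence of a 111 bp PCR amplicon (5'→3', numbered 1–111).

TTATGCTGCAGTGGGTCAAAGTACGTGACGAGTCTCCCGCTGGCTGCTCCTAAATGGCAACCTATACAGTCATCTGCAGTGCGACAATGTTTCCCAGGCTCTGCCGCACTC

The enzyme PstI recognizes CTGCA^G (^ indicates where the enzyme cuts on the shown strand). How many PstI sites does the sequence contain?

CTGCAG occurs starting at positions 6, 74.
PstI cuts at 2 sites.

2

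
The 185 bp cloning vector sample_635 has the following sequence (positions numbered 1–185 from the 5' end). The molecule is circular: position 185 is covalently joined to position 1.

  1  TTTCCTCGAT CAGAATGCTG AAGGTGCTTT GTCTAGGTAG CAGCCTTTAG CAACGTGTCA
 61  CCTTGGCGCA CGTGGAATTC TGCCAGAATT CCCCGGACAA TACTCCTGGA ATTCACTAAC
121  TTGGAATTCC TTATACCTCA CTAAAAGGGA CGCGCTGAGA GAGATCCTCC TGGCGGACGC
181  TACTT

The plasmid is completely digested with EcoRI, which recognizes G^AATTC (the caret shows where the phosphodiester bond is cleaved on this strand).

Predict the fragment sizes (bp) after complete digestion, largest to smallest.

136, 23, 15, 11 bp

EcoRI sites (GAATTC) start at positions 75, 86, 109, 124.
EcoRI cuts after the first base of each site, so after positions 75, 86, 109, 124.
Circular molecule, 4 cuts → 4 fragments:
  76–86 → 11 bp
  87–109 → 23 bp
  110–124 → 15 bp
  125–185 then 1–75 → 61 + 75 = 136 bp
Sorted largest to smallest: 136, 23, 15, 11 bp.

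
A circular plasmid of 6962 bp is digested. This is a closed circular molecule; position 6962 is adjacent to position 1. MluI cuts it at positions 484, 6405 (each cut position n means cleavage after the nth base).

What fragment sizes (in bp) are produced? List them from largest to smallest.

5921, 1041 bp

Circular molecule, 2 cuts → 2 fragments:
  6405 − 484 = 5921 bp
  wrap: 6962 − 6405 + 484 = 1041 bp
Sorted largest to smallest: 5921, 1041 bp.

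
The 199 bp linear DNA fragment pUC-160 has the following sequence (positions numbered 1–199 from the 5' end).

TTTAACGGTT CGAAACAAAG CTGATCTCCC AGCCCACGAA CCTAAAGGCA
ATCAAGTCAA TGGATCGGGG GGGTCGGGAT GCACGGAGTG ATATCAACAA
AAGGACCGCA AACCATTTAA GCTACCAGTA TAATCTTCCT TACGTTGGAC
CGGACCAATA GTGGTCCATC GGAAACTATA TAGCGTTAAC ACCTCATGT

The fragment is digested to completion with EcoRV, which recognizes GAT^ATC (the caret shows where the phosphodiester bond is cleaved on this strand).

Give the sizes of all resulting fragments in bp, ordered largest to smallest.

The EcoRV site (GATATC) starts at position 90.
EcoRV cuts after base 3 of each site, so after position 92.
Linear molecule, 1 cut → 2 fragments:
  1–92 → 92 bp
  93–199 → 107 bp
Sorted largest to smallest: 107, 92 bp.

107, 92 bp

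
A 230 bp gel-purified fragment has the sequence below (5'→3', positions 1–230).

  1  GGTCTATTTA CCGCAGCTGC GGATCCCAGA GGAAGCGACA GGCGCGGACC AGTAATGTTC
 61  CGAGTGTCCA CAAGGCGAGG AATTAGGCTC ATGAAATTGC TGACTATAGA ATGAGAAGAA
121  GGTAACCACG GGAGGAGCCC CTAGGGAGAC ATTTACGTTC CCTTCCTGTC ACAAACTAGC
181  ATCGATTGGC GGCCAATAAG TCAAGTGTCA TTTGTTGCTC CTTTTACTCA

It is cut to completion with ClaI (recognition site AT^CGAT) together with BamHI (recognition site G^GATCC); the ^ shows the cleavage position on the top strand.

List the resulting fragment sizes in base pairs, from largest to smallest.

161, 48, 21 bp

The ClaI site (ATCGAT) starts at position 181.
ClaI cuts after base 2 of each site, so after position 182.
The BamHI site (GGATCC) starts at position 21.
BamHI cuts after the first base of each site, so after position 21.
Combined cut positions: 21, 182.
Linear molecule, 2 cuts → 3 fragments:
  1–21 → 21 bp
  22–182 → 161 bp
  183–230 → 48 bp
Sorted largest to smallest: 161, 48, 21 bp.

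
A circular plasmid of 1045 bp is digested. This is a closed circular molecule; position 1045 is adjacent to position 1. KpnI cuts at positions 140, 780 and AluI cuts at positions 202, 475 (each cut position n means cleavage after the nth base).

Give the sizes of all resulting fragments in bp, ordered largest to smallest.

405, 305, 273, 62 bp

Combined cut positions (sorted): 140, 202, 475, 780.
Circular molecule, 4 cuts → 4 fragments:
  202 − 140 = 62 bp
  475 − 202 = 273 bp
  780 − 475 = 305 bp
  wrap: 1045 − 780 + 140 = 405 bp
Sorted largest to smallest: 405, 305, 273, 62 bp.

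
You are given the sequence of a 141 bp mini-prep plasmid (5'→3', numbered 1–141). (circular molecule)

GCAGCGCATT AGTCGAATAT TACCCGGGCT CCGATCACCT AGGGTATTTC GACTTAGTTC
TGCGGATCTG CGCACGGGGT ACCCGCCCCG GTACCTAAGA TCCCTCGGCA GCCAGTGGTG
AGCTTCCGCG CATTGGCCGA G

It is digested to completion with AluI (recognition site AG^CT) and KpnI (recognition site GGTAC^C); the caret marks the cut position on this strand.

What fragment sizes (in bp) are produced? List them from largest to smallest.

101, 28, 12 bp

The AluI site (AGCT) starts at position 121.
AluI cuts after base 2 of each site, so after position 122.
KpnI sites (GGTACC) start at positions 78, 90.
KpnI cuts after base 5 of each site (before the last base), so after positions 82, 94.
Combined cut positions: 82, 94, 122.
Circular molecule, 3 cuts → 3 fragments:
  83–94 → 12 bp
  95–122 → 28 bp
  123–141 then 1–82 → 19 + 82 = 101 bp
Sorted largest to smallest: 101, 28, 12 bp.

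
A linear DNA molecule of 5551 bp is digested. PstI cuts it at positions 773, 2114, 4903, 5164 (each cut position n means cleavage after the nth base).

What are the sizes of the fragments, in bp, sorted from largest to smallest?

Linear molecule, 4 cuts → 5 fragments:
  773 − 0 = 773 bp
  2114 − 773 = 1341 bp
  4903 − 2114 = 2789 bp
  5164 − 4903 = 261 bp
  5551 − 5164 = 387 bp
Sorted largest to smallest: 2789, 1341, 773, 387, 261 bp.

2789, 1341, 773, 387, 261 bp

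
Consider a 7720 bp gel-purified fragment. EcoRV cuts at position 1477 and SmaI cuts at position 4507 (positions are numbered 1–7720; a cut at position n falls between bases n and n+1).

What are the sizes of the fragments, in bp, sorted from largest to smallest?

Combined cut positions (sorted): 1477, 4507.
Linear molecule, 2 cuts → 3 fragments:
  1477 − 0 = 1477 bp
  4507 − 1477 = 3030 bp
  7720 − 4507 = 3213 bp
Sorted largest to smallest: 3213, 3030, 1477 bp.

3213, 3030, 1477 bp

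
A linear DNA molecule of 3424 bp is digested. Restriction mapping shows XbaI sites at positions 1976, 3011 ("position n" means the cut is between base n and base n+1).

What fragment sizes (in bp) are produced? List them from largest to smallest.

Linear molecule, 2 cuts → 3 fragments:
  1976 − 0 = 1976 bp
  3011 − 1976 = 1035 bp
  3424 − 3011 = 413 bp
Sorted largest to smallest: 1976, 1035, 413 bp.

1976, 1035, 413 bp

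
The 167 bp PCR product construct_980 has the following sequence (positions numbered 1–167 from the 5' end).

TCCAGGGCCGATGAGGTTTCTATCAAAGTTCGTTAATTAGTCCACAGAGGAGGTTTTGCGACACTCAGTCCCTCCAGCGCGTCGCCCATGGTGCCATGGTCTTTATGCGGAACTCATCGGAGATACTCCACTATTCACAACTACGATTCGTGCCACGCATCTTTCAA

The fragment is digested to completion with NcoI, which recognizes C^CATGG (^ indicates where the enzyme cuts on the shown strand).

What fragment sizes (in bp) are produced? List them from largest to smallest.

NcoI sites (CCATGG) start at positions 86, 94.
NcoI cuts after the first base of each site, so after positions 86, 94.
Linear molecule, 2 cuts → 3 fragments:
  1–86 → 86 bp
  87–94 → 8 bp
  95–167 → 73 bp
Sorted largest to smallest: 86, 73, 8 bp.

86, 73, 8 bp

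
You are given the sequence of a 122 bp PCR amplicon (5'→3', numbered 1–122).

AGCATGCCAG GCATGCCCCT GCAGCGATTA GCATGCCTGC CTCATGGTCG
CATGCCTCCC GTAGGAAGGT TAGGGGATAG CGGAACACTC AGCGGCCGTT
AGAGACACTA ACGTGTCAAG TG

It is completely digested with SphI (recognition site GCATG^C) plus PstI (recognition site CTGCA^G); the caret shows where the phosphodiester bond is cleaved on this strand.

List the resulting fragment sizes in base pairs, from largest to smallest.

SphI sites (GCATGC) start at positions 2, 11, 31, 50.
SphI cuts after base 5 of each site (before the last base), so after positions 6, 15, 35, 54.
The PstI site (CTGCAG) starts at position 19.
PstI cuts after base 5 of each site (before the last base), so after position 23.
Combined cut positions: 6, 15, 23, 35, 54.
Linear molecule, 5 cuts → 6 fragments:
  1–6 → 6 bp
  7–15 → 9 bp
  16–23 → 8 bp
  24–35 → 12 bp
  36–54 → 19 bp
  55–122 → 68 bp
Sorted largest to smallest: 68, 19, 12, 9, 8, 6 bp.

68, 19, 12, 9, 8, 6 bp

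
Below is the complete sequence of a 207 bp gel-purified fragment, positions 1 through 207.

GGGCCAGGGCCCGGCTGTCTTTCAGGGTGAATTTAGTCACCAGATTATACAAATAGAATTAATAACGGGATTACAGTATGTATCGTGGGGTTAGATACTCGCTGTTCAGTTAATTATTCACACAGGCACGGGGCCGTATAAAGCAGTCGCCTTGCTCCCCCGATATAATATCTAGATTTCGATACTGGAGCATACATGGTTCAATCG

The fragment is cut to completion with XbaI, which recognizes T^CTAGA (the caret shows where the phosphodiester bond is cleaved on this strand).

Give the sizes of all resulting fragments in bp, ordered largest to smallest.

The XbaI site (TCTAGA) starts at position 171.
XbaI cuts after the first base of each site, so after position 171.
Linear molecule, 1 cut → 2 fragments:
  1–171 → 171 bp
  172–207 → 36 bp
Sorted largest to smallest: 171, 36 bp.

171, 36 bp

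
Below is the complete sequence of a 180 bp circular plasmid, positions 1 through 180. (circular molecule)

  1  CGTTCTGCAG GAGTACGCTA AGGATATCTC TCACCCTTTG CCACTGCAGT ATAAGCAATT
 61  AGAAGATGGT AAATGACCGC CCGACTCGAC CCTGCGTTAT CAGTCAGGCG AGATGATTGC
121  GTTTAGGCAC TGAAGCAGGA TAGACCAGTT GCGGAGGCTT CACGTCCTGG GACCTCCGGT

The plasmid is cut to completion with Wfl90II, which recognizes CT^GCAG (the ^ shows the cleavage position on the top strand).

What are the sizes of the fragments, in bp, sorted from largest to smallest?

141, 39 bp

Wfl90II sites (CTGCAG) start at positions 5, 44.
Wfl90II cuts after base 2 of each site, so after positions 6, 45.
Circular molecule, 2 cuts → 2 fragments:
  7–45 → 39 bp
  46–180 then 1–6 → 135 + 6 = 141 bp
Sorted largest to smallest: 141, 39 bp.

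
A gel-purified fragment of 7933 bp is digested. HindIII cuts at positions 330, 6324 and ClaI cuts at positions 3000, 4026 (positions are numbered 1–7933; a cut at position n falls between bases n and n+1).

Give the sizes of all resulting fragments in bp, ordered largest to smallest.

Combined cut positions (sorted): 330, 3000, 4026, 6324.
Linear molecule, 4 cuts → 5 fragments:
  330 − 0 = 330 bp
  3000 − 330 = 2670 bp
  4026 − 3000 = 1026 bp
  6324 − 4026 = 2298 bp
  7933 − 6324 = 1609 bp
Sorted largest to smallest: 2670, 2298, 1609, 1026, 330 bp.

2670, 2298, 1609, 1026, 330 bp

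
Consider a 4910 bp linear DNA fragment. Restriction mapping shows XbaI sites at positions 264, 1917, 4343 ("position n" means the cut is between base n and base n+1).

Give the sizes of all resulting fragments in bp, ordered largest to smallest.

Linear molecule, 3 cuts → 4 fragments:
  264 − 0 = 264 bp
  1917 − 264 = 1653 bp
  4343 − 1917 = 2426 bp
  4910 − 4343 = 567 bp
Sorted largest to smallest: 2426, 1653, 567, 264 bp.

2426, 1653, 567, 264 bp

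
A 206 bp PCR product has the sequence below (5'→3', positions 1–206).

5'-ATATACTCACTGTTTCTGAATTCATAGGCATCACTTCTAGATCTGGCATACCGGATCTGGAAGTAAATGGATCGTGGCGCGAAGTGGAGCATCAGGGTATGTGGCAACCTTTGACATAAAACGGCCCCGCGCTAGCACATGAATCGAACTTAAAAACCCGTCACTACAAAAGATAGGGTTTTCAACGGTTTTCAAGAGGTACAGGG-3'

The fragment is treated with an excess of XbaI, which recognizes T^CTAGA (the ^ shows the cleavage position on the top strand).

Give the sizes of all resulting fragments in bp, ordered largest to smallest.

170, 36 bp

The XbaI site (TCTAGA) starts at position 36.
XbaI cuts after the first base of each site, so after position 36.
Linear molecule, 1 cut → 2 fragments:
  1–36 → 36 bp
  37–206 → 170 bp
Sorted largest to smallest: 170, 36 bp.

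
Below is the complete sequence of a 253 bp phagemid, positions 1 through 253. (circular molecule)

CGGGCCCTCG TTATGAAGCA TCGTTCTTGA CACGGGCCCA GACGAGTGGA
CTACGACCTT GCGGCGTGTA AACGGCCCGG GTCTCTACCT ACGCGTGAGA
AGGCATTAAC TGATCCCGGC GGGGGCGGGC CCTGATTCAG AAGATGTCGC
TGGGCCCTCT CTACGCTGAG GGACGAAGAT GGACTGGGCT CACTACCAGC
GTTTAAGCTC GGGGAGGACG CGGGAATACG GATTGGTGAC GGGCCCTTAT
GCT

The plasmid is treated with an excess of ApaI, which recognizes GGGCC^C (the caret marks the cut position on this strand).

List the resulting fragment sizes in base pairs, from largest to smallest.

ApaI sites (GGGCCC) start at positions 2, 34, 127, 152, 241.
ApaI cuts after base 5 of each site (before the last base), so after positions 6, 38, 131, 156, 245.
Circular molecule, 5 cuts → 5 fragments:
  7–38 → 32 bp
  39–131 → 93 bp
  132–156 → 25 bp
  157–245 → 89 bp
  246–253 then 1–6 → 8 + 6 = 14 bp
Sorted largest to smallest: 93, 89, 32, 25, 14 bp.

93, 89, 32, 25, 14 bp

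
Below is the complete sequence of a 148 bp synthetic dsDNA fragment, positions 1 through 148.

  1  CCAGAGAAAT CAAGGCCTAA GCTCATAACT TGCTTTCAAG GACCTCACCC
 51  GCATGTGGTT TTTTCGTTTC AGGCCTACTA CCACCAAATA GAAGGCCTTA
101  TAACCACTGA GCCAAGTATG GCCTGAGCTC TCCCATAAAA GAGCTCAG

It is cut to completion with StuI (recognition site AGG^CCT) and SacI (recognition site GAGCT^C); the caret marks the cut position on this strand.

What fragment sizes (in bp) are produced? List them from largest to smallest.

58, 34, 22, 16, 15, 3 bp

StuI sites (AGGCCT) start at positions 13, 71, 93.
StuI cuts after base 3 of each site, so after positions 15, 73, 95.
SacI sites (GAGCTC) start at positions 125, 141.
SacI cuts after base 5 of each site (before the last base), so after positions 129, 145.
Combined cut positions: 15, 73, 95, 129, 145.
Linear molecule, 5 cuts → 6 fragments:
  1–15 → 15 bp
  16–73 → 58 bp
  74–95 → 22 bp
  96–129 → 34 bp
  130–145 → 16 bp
  146–148 → 3 bp
Sorted largest to smallest: 58, 34, 22, 16, 15, 3 bp.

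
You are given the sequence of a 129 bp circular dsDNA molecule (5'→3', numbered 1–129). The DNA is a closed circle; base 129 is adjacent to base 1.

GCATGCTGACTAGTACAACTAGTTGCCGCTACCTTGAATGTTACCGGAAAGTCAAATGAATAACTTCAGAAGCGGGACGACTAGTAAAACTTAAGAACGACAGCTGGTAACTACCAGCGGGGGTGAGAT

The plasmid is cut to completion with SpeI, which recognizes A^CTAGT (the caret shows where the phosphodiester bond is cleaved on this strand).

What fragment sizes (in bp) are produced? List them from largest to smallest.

62, 58, 9 bp

SpeI sites (ACTAGT) start at positions 9, 18, 80.
SpeI cuts after the first base of each site, so after positions 9, 18, 80.
Circular molecule, 3 cuts → 3 fragments:
  10–18 → 9 bp
  19–80 → 62 bp
  81–129 then 1–9 → 49 + 9 = 58 bp
Sorted largest to smallest: 62, 58, 9 bp.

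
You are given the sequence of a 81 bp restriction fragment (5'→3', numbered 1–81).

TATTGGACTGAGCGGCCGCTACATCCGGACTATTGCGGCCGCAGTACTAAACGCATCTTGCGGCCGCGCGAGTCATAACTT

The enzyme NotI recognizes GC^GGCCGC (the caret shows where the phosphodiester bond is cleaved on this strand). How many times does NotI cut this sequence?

3

GCGGCCGC occurs starting at positions 12, 35, 60.
NotI cuts at 3 sites.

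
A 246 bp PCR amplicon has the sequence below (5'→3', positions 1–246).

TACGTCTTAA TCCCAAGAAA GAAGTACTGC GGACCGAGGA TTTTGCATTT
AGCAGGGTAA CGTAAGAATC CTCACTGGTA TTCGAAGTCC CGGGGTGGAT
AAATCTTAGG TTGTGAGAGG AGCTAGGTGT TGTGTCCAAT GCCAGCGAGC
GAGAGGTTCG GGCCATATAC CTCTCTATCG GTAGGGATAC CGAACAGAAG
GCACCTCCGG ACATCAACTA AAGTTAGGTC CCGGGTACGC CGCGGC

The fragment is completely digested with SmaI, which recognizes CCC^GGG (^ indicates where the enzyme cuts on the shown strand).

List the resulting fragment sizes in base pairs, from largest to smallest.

141, 91, 14 bp

SmaI sites (CCCGGG) start at positions 89, 230.
SmaI cuts after base 3 of each site, so after positions 91, 232.
Linear molecule, 2 cuts → 3 fragments:
  1–91 → 91 bp
  92–232 → 141 bp
  233–246 → 14 bp
Sorted largest to smallest: 141, 91, 14 bp.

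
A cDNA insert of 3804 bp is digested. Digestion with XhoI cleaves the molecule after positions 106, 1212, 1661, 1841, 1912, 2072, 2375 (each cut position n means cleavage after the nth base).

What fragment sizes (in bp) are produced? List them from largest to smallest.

1429, 1106, 449, 303, 180, 160, 106, 71 bp

Linear molecule, 7 cuts → 8 fragments:
  106 − 0 = 106 bp
  1212 − 106 = 1106 bp
  1661 − 1212 = 449 bp
  1841 − 1661 = 180 bp
  1912 − 1841 = 71 bp
  2072 − 1912 = 160 bp
  2375 − 2072 = 303 bp
  3804 − 2375 = 1429 bp
Sorted largest to smallest: 1429, 1106, 449, 303, 180, 160, 106, 71 bp.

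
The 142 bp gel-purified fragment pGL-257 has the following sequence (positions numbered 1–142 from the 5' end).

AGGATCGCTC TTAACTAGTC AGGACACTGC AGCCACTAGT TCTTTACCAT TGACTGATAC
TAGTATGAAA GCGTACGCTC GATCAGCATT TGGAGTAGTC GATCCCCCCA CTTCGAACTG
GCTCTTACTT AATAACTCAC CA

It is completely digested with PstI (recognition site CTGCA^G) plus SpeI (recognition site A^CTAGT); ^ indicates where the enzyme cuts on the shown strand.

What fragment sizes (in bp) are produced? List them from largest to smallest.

83, 24, 17, 14, 4 bp

The PstI site (CTGCAG) starts at position 27.
PstI cuts after base 5 of each site (before the last base), so after position 31.
SpeI sites (ACTAGT) start at positions 14, 35, 59.
SpeI cuts after the first base of each site, so after positions 14, 35, 59.
Combined cut positions: 14, 31, 35, 59.
Linear molecule, 4 cuts → 5 fragments:
  1–14 → 14 bp
  15–31 → 17 bp
  32–35 → 4 bp
  36–59 → 24 bp
  60–142 → 83 bp
Sorted largest to smallest: 83, 24, 17, 14, 4 bp.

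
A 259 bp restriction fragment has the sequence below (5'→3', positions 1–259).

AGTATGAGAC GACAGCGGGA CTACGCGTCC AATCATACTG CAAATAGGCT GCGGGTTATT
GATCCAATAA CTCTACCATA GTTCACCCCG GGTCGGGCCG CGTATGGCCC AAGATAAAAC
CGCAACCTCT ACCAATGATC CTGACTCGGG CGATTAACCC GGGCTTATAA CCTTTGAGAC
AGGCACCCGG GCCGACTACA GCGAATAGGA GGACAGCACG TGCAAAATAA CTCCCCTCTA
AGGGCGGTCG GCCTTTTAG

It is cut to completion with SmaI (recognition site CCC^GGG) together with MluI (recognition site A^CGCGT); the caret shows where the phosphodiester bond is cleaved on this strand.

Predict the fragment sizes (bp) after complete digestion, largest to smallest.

SmaI sites (CCCGGG) start at positions 87, 158, 186.
SmaI cuts after base 3 of each site, so after positions 89, 160, 188.
The MluI site (ACGCGT) starts at position 23.
MluI cuts after the first base of each site, so after position 23.
Combined cut positions: 23, 89, 160, 188.
Linear molecule, 4 cuts → 5 fragments:
  1–23 → 23 bp
  24–89 → 66 bp
  90–160 → 71 bp
  161–188 → 28 bp
  189–259 → 71 bp
Sorted largest to smallest: 71, 71, 66, 28, 23 bp.

71, 71, 66, 28, 23 bp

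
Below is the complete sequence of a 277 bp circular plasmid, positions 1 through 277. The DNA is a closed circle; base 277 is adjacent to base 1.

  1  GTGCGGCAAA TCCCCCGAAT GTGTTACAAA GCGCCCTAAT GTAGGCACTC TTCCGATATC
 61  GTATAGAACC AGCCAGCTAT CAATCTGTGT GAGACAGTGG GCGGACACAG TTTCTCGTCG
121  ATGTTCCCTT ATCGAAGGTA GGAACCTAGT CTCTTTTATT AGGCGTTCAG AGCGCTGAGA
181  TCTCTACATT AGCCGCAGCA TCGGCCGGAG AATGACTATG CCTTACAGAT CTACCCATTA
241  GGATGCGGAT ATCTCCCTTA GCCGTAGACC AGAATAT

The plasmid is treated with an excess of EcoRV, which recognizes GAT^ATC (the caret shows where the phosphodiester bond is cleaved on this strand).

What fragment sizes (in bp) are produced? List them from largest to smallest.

EcoRV sites (GATATC) start at positions 55, 248.
EcoRV cuts after base 3 of each site, so after positions 57, 250.
Circular molecule, 2 cuts → 2 fragments:
  58–250 → 193 bp
  251–277 then 1–57 → 27 + 57 = 84 bp
Sorted largest to smallest: 193, 84 bp.

193, 84 bp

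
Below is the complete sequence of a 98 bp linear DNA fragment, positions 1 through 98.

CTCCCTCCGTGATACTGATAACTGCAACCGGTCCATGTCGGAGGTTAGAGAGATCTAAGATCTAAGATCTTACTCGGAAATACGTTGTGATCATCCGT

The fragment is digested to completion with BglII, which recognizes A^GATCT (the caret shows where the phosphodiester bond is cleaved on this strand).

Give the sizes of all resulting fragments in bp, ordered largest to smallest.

BglII sites (AGATCT) start at positions 51, 58, 65.
BglII cuts after the first base of each site, so after positions 51, 58, 65.
Linear molecule, 3 cuts → 4 fragments:
  1–51 → 51 bp
  52–58 → 7 bp
  59–65 → 7 bp
  66–98 → 33 bp
Sorted largest to smallest: 51, 33, 7, 7 bp.

51, 33, 7, 7 bp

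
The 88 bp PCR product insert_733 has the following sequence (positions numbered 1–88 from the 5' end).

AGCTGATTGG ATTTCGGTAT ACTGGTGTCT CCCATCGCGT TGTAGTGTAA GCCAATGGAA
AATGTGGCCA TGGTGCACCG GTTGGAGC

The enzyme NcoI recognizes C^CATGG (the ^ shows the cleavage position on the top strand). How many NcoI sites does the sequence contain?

CCATGG occurs starting at position 68.
NcoI cuts at 1 site.

1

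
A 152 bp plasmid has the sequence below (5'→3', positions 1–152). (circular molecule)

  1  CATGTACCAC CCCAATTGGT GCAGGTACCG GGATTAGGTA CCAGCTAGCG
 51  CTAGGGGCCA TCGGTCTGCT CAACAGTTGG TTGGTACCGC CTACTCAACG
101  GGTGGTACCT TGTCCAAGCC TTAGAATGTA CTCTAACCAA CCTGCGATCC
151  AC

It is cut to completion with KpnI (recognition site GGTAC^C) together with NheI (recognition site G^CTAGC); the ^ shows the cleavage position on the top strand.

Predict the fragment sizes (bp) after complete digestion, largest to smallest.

72, 43, 21, 13, 3 bp

KpnI sites (GGTACC) start at positions 24, 37, 83, 104.
KpnI cuts after base 5 of each site (before the last base), so after positions 28, 41, 87, 108.
The NheI site (GCTAGC) starts at position 44.
NheI cuts after the first base of each site, so after position 44.
Combined cut positions: 28, 41, 44, 87, 108.
Circular molecule, 5 cuts → 5 fragments:
  29–41 → 13 bp
  42–44 → 3 bp
  45–87 → 43 bp
  88–108 → 21 bp
  109–152 then 1–28 → 44 + 28 = 72 bp
Sorted largest to smallest: 72, 43, 21, 13, 3 bp.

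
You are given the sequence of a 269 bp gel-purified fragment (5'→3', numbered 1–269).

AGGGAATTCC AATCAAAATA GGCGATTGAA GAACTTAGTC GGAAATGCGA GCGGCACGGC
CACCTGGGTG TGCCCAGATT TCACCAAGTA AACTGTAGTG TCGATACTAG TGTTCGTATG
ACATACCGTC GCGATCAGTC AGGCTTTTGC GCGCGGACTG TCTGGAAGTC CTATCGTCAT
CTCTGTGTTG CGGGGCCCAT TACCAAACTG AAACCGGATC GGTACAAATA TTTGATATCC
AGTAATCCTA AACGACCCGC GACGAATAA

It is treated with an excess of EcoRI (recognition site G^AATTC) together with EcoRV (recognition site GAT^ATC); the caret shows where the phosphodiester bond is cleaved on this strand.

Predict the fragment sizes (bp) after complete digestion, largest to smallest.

The EcoRI site (GAATTC) starts at position 4.
EcoRI cuts after the first base of each site, so after position 4.
The EcoRV site (GATATC) starts at position 234.
EcoRV cuts after base 3 of each site, so after position 236.
Combined cut positions: 4, 236.
Linear molecule, 2 cuts → 3 fragments:
  1–4 → 4 bp
  5–236 → 232 bp
  237–269 → 33 bp
Sorted largest to smallest: 232, 33, 4 bp.

232, 33, 4 bp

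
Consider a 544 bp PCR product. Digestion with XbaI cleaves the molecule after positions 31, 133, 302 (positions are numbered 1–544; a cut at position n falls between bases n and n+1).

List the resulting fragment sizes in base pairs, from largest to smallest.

242, 169, 102, 31 bp

Linear molecule, 3 cuts → 4 fragments:
  31 − 0 = 31 bp
  133 − 31 = 102 bp
  302 − 133 = 169 bp
  544 − 302 = 242 bp
Sorted largest to smallest: 242, 169, 102, 31 bp.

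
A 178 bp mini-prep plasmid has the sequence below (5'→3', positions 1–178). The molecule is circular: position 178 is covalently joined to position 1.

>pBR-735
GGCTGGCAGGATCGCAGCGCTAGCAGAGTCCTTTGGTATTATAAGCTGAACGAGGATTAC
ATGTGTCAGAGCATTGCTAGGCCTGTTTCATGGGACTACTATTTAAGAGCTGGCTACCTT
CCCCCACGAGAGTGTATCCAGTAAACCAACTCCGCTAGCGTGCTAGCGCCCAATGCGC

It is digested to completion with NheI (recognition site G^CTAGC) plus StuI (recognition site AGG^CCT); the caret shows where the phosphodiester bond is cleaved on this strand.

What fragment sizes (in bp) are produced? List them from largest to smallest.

NheI sites (GCTAGC) start at positions 19, 154, 162.
NheI cuts after the first base of each site, so after positions 19, 154, 162.
The StuI site (AGGCCT) starts at position 79.
StuI cuts after base 3 of each site, so after position 81.
Combined cut positions: 19, 81, 154, 162.
Circular molecule, 4 cuts → 4 fragments:
  20–81 → 62 bp
  82–154 → 73 bp
  155–162 → 8 bp
  163–178 then 1–19 → 16 + 19 = 35 bp
Sorted largest to smallest: 73, 62, 35, 8 bp.

73, 62, 35, 8 bp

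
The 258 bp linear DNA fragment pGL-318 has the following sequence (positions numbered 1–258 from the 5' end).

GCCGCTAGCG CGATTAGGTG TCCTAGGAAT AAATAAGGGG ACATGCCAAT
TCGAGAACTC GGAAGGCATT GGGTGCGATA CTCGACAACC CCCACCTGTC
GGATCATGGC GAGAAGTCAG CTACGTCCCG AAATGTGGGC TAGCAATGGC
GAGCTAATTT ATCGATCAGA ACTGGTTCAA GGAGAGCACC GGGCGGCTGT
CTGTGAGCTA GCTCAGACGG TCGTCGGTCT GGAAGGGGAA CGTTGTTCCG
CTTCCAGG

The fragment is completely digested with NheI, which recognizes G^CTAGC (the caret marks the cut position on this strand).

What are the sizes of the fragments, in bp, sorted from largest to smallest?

135, 68, 51, 4 bp

NheI sites (GCTAGC) start at positions 4, 139, 207.
NheI cuts after the first base of each site, so after positions 4, 139, 207.
Linear molecule, 3 cuts → 4 fragments:
  1–4 → 4 bp
  5–139 → 135 bp
  140–207 → 68 bp
  208–258 → 51 bp
Sorted largest to smallest: 135, 68, 51, 4 bp.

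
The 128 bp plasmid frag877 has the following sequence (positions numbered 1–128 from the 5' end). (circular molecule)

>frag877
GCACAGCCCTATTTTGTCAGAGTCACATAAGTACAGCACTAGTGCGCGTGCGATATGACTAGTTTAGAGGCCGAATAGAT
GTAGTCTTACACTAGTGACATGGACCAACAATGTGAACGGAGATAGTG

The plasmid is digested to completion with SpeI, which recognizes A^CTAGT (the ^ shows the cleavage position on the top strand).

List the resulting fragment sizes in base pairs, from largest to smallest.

75, 33, 20 bp

SpeI sites (ACTAGT) start at positions 38, 58, 91.
SpeI cuts after the first base of each site, so after positions 38, 58, 91.
Circular molecule, 3 cuts → 3 fragments:
  39–58 → 20 bp
  59–91 → 33 bp
  92–128 then 1–38 → 37 + 38 = 75 bp
Sorted largest to smallest: 75, 33, 20 bp.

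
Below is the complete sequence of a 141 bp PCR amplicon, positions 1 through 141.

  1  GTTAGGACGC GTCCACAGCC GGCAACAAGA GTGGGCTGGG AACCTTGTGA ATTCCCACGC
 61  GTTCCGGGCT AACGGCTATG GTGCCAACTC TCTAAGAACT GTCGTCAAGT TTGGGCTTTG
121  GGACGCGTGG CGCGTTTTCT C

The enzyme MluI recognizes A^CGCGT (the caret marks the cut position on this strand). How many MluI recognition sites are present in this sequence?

ACGCGT occurs starting at positions 7, 57, 123.
MluI cuts at 3 sites.

3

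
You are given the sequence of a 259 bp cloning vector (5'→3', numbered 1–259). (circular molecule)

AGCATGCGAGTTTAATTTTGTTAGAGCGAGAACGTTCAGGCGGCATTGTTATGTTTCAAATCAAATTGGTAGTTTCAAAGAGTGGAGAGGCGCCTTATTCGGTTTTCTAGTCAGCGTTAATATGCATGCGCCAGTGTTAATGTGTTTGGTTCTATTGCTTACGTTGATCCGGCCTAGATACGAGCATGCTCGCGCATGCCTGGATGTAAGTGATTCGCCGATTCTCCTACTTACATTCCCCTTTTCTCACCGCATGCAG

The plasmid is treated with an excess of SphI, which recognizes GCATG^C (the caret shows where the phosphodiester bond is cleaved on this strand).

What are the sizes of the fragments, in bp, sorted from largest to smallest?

SphI sites (GCATGC) start at positions 2, 124, 184, 194, 252.
SphI cuts after base 5 of each site (before the last base), so after positions 6, 128, 188, 198, 256.
Circular molecule, 5 cuts → 5 fragments:
  7–128 → 122 bp
  129–188 → 60 bp
  189–198 → 10 bp
  199–256 → 58 bp
  257–259 then 1–6 → 3 + 6 = 9 bp
Sorted largest to smallest: 122, 60, 58, 10, 9 bp.

122, 60, 58, 10, 9 bp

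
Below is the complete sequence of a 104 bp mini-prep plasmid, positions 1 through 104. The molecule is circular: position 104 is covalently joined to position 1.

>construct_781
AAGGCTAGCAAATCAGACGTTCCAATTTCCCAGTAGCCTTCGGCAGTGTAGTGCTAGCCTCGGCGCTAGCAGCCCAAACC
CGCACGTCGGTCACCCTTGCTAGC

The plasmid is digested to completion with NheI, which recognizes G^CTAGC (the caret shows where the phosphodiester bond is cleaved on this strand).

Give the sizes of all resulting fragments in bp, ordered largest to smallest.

NheI sites (GCTAGC) start at positions 4, 53, 65, 99.
NheI cuts after the first base of each site, so after positions 4, 53, 65, 99.
Circular molecule, 4 cuts → 4 fragments:
  5–53 → 49 bp
  54–65 → 12 bp
  66–99 → 34 bp
  100–104 then 1–4 → 5 + 4 = 9 bp
Sorted largest to smallest: 49, 34, 12, 9 bp.

49, 34, 12, 9 bp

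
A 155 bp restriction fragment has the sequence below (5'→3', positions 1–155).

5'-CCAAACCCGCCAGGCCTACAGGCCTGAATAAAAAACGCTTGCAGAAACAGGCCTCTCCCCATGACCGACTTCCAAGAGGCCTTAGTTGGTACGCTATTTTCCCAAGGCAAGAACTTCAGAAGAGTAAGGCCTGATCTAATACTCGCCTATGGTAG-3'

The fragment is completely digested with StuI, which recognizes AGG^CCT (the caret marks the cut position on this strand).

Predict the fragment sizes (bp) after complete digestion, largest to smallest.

StuI sites (AGGCCT) start at positions 12, 20, 49, 77, 127.
StuI cuts after base 3 of each site, so after positions 14, 22, 51, 79, 129.
Linear molecule, 5 cuts → 6 fragments:
  1–14 → 14 bp
  15–22 → 8 bp
  23–51 → 29 bp
  52–79 → 28 bp
  80–129 → 50 bp
  130–155 → 26 bp
Sorted largest to smallest: 50, 29, 28, 26, 14, 8 bp.

50, 29, 28, 26, 14, 8 bp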